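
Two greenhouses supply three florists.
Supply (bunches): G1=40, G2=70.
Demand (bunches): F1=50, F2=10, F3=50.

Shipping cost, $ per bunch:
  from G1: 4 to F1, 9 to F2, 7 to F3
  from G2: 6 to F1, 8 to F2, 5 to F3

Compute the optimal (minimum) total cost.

An optimal shipping plan:
  G1->F1: 40 × $4 = $160
  G2->F1: 10 × $6 = $60
  G2->F2: 10 × $8 = $80
  G2->F3: 50 × $5 = $250
Total = 160 + 60 + 80 + 250 = $550.

550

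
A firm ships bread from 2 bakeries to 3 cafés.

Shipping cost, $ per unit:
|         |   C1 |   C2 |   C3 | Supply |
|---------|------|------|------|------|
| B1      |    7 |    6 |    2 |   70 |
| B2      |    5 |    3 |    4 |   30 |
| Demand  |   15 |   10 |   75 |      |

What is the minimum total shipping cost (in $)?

265

A cheapest plan:
  B1→C3: 70 × $2 = $140
  B2→C1: 15 × $5 = $75
  B2→C2: 10 × $3 = $30
  B2→C3: 5 × $4 = $20
Total = 140 + 75 + 30 + 20 = $265.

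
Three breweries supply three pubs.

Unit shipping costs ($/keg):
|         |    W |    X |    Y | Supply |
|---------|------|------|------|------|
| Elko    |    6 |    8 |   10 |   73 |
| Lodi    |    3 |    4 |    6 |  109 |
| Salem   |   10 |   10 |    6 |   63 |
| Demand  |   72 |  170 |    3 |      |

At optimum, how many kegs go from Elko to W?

Solving gives:
  Elko–W: 72 × $6 = $432
  Elko–X: 1 × $8 = $8
  Lodi–X: 109 × $4 = $436
  Salem–X: 60 × $10 = $600
  Salem–Y: 3 × $6 = $18
Total cost = $1494.
So Elko→W carries 72 kegs.

72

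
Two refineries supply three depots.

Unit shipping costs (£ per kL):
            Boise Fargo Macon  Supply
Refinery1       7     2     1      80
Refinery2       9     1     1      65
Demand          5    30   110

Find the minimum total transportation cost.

175

An optimal shipping plan:
  Refinery1–Boise: 5 × £7 = £35
  Refinery1–Macon: 75 × £1 = £75
  Refinery2–Fargo: 30 × £1 = £30
  Refinery2–Macon: 35 × £1 = £35
Total = 35 + 75 + 30 + 35 = £175.
(Supply check: Refinery1 ships 80; Refinery2 ships 65.)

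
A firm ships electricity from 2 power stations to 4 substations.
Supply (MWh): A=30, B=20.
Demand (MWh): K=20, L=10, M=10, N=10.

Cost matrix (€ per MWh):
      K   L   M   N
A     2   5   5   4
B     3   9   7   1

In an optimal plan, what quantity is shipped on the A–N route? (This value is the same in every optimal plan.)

0

Optimal shipments:
  A to K: 10 × €2 = €20
  A to L: 10 × €5 = €50
  A to M: 10 × €5 = €50
  B to K: 10 × €3 = €30
  B to N: 10 × €1 = €10
Total cost = €160.
The route A→N is not used.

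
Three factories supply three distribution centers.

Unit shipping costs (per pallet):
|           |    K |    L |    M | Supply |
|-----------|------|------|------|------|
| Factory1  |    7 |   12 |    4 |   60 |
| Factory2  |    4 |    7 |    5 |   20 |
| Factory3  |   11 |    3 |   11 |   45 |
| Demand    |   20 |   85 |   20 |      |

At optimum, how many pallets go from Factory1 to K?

Optimal shipments:
  Factory1->K: 20 × 7 = 140
  Factory1->L: 20 × 12 = 240
  Factory1->M: 20 × 4 = 80
  Factory2->L: 20 × 7 = 140
  Factory3->L: 45 × 3 = 135
Total cost = 735.
So Factory1→K carries 20 pallets.

20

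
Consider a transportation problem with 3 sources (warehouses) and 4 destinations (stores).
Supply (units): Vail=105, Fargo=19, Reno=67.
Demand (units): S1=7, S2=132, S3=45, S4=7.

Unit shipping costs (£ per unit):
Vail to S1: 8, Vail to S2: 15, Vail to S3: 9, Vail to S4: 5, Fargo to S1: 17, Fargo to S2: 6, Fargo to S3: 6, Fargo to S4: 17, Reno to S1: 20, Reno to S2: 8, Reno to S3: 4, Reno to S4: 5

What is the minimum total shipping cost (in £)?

Optimal allocation:
  Vail→S1: 7 units
  Vail→S2: 46 units
  Vail→S3: 45 units
  Vail→S4: 7 units
  Fargo→S2: 19 units
  Reno→S2: 67 units
Total cost = £1836.

1836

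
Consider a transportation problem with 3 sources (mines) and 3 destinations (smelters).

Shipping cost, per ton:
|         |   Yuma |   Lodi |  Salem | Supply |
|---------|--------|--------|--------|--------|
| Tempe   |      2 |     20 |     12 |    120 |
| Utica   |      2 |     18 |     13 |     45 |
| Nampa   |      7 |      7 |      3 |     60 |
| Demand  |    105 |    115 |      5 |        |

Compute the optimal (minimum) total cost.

1700

Optimal allocation:
  Tempe to Yuma: 105 tons
  Tempe to Lodi: 10 tons
  Tempe to Salem: 5 tons
  Utica to Lodi: 45 tons
  Nampa to Lodi: 60 tons
Total cost = 1700.
(Supply check: Tempe ships 120; Utica ships 45; Nampa ships 60.)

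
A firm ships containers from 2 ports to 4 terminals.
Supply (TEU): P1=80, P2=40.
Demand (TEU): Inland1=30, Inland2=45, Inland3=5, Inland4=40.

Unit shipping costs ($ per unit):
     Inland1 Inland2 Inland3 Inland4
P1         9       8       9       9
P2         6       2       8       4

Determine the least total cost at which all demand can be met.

795

A cheapest plan:
  P1 to Inland1: 30 × $9 = $270
  P1 to Inland2: 5 × $8 = $40
  P1 to Inland3: 5 × $9 = $45
  P1 to Inland4: 40 × $9 = $360
  P2 to Inland2: 40 × $2 = $80
Total = 270 + 40 + 45 + 360 + 80 = $795.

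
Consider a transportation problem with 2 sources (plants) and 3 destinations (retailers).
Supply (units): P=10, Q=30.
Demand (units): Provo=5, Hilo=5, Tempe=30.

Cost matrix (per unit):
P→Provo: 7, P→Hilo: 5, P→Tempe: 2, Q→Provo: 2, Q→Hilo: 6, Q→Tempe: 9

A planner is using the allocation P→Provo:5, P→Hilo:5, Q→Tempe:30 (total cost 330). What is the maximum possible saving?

Current plan cost = 5·7 + 5·5 + 30·9 = 330.
Optimal plan:
  P→Tempe: 10 × 2 = 20
  Q→Provo: 5 × 2 = 10
  Q→Hilo: 5 × 6 = 30
  Q→Tempe: 20 × 9 = 180
Optimal cost = 240.
Saving = 330 − 240 = 90.

90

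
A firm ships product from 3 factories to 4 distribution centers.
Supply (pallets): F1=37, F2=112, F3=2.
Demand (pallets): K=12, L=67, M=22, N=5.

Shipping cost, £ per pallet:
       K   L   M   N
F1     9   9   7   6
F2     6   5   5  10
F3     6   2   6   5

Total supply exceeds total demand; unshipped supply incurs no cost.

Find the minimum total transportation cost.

541

An optimal shipping plan:
  F1→N: 5 × £6 = £30
  F2→K: 12 × £6 = £72
  F2→L: 65 × £5 = £325
  F2→M: 22 × £5 = £110
  F3→L: 2 × £2 = £4
Total = 30 + 72 + 325 + 110 + 4 = £541.
(Supply check: F1 ships 5; F2 ships 99; F3 ships 2.)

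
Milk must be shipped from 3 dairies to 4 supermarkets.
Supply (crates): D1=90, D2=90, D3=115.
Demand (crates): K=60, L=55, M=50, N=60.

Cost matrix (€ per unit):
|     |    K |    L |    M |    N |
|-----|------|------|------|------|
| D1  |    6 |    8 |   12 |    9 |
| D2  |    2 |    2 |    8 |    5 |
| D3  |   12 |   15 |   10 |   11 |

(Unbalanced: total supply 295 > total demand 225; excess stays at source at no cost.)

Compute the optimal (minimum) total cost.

One minimum-cost allocation:
  D1–K: 25 × €6 = €150
  D1–N: 60 × €9 = €540
  D2–K: 35 × €2 = €70
  D2–L: 55 × €2 = €110
  D3–M: 50 × €10 = €500
Total = 150 + 540 + 70 + 110 + 500 = €1370.

1370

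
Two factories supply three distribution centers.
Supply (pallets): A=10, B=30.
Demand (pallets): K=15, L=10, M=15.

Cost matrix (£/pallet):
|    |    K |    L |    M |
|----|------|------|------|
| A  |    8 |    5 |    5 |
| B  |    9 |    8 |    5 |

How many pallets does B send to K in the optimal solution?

Solving gives:
  A–L: 10 × £5 = £50
  B–K: 15 × £9 = £135
  B–M: 15 × £5 = £75
Total cost = £260.
So B→K carries 15 pallets.

15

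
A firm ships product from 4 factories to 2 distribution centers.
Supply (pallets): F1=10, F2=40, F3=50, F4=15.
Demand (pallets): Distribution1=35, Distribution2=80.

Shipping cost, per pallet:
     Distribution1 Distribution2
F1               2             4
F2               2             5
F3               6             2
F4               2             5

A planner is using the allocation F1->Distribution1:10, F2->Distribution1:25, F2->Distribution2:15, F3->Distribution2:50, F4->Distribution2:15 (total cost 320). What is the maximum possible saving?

Current plan cost = 10·2 + 25·2 + 15·5 + 50·2 + 15·5 = 320.
Optimal plan:
  F1→Distribution2: 10 × 4 = 40
  F2→Distribution1: 35 × 2 = 70
  F2→Distribution2: 5 × 5 = 25
  F3→Distribution2: 50 × 2 = 100
  F4→Distribution2: 15 × 5 = 75
Optimal cost = 310.
Saving = 320 − 310 = 10.

10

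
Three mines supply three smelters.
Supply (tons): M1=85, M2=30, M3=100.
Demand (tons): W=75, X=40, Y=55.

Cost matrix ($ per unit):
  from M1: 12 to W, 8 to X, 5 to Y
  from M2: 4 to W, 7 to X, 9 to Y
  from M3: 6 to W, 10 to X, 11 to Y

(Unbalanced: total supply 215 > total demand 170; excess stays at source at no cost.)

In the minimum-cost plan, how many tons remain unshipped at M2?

Minimum-cost shipments:
  M1→X: 30 × $8 = $240
  M1→Y: 55 × $5 = $275
  M2→W: 20 × $4 = $80
  M2→X: 10 × $7 = $70
  M3→W: 55 × $6 = $330
Total cost = $995.
M2 ships 30 of its 30, leaving 0.

0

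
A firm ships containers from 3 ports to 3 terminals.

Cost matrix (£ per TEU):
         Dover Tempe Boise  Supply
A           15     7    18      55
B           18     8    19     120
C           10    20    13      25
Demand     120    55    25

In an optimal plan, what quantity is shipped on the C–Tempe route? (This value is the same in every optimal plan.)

Optimal shipments:
  A–Dover: 55 × £15 = £825
  B–Dover: 40 × £18 = £720
  B–Tempe: 55 × £8 = £440
  B–Boise: 25 × £19 = £475
  C–Dover: 25 × £10 = £250
Total cost = £2710.
The route C→Tempe is not used.

0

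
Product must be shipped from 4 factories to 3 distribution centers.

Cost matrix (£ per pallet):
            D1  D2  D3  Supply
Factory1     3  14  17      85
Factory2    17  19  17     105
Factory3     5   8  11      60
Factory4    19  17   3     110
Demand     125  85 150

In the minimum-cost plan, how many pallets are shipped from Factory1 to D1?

85

Optimal shipments:
  Factory1->D1: 85 pallets
  Factory2->D2: 65 pallets
  Factory2->D3: 40 pallets
  Factory3->D1: 40 pallets
  Factory3->D2: 20 pallets
  Factory4->D3: 110 pallets
Total cost = £2860.
So Factory1→D1 carries 85 pallets.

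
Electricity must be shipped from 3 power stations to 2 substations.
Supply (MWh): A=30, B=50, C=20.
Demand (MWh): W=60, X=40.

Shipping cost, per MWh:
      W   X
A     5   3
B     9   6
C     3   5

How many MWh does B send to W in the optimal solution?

10

The minimum-cost plan:
  A->W: 30 MWh
  B->W: 10 MWh
  B->X: 40 MWh
  C->W: 20 MWh
Total cost = 540.
So B→W carries 10 MWh.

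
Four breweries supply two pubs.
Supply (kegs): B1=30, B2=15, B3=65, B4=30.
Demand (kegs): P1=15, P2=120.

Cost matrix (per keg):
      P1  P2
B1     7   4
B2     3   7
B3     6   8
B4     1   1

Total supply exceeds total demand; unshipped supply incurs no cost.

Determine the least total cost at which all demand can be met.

675

One minimum-cost allocation:
  B1->P2: 30 × 4 = 120
  B2->P1: 15 × 3 = 45
  B3->P2: 60 × 8 = 480
  B4->P2: 30 × 1 = 30
Total = 120 + 45 + 480 + 30 = 675.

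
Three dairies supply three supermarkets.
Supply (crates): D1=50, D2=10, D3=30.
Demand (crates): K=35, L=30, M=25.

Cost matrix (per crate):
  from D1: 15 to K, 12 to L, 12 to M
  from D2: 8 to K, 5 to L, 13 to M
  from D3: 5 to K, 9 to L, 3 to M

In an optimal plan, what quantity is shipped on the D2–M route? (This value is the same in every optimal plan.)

0

The minimum-cost plan:
  D1 to L: 25 × 12 = 300
  D1 to M: 25 × 12 = 300
  D2 to K: 5 × 8 = 40
  D2 to L: 5 × 5 = 25
  D3 to K: 30 × 5 = 150
Total cost = 815.
The route D2→M is not used.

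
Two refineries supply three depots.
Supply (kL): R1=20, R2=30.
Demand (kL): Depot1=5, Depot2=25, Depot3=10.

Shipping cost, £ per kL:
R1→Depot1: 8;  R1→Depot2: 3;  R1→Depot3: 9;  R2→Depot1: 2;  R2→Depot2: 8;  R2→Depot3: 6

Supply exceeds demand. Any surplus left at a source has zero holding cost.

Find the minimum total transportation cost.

170

One minimum-cost allocation:
  R1->Depot2: 20 kL
  R2->Depot1: 5 kL
  R2->Depot2: 5 kL
  R2->Depot3: 10 kL
Total cost = £170.
(Supply check: R1 ships 20; R2 ships 20.)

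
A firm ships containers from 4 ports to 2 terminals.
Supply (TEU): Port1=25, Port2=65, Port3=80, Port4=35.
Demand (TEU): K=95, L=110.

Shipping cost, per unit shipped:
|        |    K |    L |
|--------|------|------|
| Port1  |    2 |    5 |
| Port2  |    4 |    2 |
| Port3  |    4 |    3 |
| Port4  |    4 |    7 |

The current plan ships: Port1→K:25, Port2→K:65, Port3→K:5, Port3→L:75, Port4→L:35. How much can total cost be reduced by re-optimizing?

205

Current plan cost = 25·2 + 65·4 + 5·4 + 75·3 + 35·7 = 800.
Optimal plan:
  Port1→K: 25 TEU
  Port2→L: 65 TEU
  Port3→K: 35 TEU
  Port3→L: 45 TEU
  Port4→K: 35 TEU
Optimal cost = 595.
Saving = 800 − 595 = 205.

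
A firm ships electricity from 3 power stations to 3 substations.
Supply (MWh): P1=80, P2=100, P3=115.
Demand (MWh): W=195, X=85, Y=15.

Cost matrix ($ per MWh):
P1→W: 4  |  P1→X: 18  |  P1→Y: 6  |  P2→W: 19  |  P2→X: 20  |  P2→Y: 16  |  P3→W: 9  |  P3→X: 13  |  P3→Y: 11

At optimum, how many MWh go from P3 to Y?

Solving gives:
  P1–W: 80 × $4 = $320
  P2–X: 85 × $20 = $1700
  P2–Y: 15 × $16 = $240
  P3–W: 115 × $9 = $1035
Total cost = $3295.
The route P3→Y is not used.

0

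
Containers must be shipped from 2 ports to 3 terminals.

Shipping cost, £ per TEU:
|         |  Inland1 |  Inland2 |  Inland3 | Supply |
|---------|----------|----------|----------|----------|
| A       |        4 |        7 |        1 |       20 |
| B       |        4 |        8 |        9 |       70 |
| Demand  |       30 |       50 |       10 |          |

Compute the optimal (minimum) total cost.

520

An optimal shipping plan:
  A–Inland2: 10 × £7 = £70
  A–Inland3: 10 × £1 = £10
  B–Inland1: 30 × £4 = £120
  B–Inland2: 40 × £8 = £320
Total = 70 + 10 + 120 + 320 = £520.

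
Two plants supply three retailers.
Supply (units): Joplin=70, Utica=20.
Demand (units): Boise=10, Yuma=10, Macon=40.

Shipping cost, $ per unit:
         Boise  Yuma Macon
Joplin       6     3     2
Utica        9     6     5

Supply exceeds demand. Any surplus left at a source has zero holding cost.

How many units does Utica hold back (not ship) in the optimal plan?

20

Minimum-cost shipments:
  Joplin to Boise: 10 × $6 = $60
  Joplin to Yuma: 10 × $3 = $30
  Joplin to Macon: 40 × $2 = $80
Total cost = $170.
Utica ships 0 of its 20, leaving 20.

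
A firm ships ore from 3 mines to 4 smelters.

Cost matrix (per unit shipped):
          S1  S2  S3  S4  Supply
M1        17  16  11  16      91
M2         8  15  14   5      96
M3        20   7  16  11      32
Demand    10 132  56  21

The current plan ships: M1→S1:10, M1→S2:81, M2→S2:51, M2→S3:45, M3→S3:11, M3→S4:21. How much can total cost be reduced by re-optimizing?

708

Current plan cost = 10·17 + 81·16 + 51·15 + 45·14 + 11·16 + 21·11 = 3268.
Optimal plan:
  M1 to S2: 35 tons
  M1 to S3: 56 tons
  M2 to S1: 10 tons
  M2 to S2: 65 tons
  M2 to S4: 21 tons
  M3 to S2: 32 tons
Optimal cost = 2560.
Saving = 3268 − 2560 = 708.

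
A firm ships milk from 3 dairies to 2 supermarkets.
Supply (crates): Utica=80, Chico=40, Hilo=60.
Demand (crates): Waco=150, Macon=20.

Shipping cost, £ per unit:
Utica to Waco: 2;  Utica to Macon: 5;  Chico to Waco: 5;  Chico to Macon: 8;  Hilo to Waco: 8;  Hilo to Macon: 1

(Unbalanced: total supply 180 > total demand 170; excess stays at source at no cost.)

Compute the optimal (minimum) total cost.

620

One minimum-cost allocation:
  Utica→Waco: 80 crates
  Chico→Waco: 40 crates
  Hilo→Waco: 30 crates
  Hilo→Macon: 20 crates
Total cost = £620.
(Supply check: Utica ships 80; Chico ships 40; Hilo ships 50.)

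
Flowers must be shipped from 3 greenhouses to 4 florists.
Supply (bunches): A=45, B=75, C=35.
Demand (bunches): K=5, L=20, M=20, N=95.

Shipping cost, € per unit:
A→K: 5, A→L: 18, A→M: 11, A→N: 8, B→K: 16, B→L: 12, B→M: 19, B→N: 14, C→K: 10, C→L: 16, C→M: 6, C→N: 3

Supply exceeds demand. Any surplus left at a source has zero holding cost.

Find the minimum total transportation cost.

One minimum-cost allocation:
  A to K: 5 × €5 = €25
  A to M: 20 × €11 = €220
  A to N: 20 × €8 = €160
  B to L: 20 × €12 = €240
  B to N: 40 × €14 = €560
  C to N: 35 × €3 = €105
Total = 25 + 220 + 160 + 240 + 560 + 105 = €1310.

1310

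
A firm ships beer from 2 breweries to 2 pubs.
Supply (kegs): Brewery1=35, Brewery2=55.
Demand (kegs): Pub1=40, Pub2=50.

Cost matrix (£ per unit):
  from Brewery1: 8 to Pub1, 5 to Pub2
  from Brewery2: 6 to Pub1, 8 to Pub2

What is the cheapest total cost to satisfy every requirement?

An optimal shipping plan:
  Brewery1->Pub2: 35 kegs
  Brewery2->Pub1: 40 kegs
  Brewery2->Pub2: 15 kegs
Total cost = £535.

535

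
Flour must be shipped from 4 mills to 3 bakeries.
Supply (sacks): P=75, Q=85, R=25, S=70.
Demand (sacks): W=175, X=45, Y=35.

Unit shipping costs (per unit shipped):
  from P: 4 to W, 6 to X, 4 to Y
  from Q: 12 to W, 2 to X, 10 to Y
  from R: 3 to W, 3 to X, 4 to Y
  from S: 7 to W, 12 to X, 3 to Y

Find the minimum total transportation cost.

One minimum-cost allocation:
  P to W: 75 × 4 = 300
  Q to W: 40 × 12 = 480
  Q to X: 45 × 2 = 90
  R to W: 25 × 3 = 75
  S to W: 35 × 7 = 245
  S to Y: 35 × 3 = 105
Total = 300 + 480 + 90 + 75 + 245 + 105 = 1295.

1295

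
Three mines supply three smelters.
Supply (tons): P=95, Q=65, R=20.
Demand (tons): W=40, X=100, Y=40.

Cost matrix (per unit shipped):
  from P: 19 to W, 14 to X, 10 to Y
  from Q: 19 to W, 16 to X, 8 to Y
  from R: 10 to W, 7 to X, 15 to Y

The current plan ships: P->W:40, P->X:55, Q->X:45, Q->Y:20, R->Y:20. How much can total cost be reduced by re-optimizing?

Current plan cost = 40·19 + 55·14 + 45·16 + 20·8 + 20·15 = 2710.
Optimal plan:
  P–X: 95 × 14 = 1330
  Q–W: 25 × 19 = 475
  Q–Y: 40 × 8 = 320
  R–W: 15 × 10 = 150
  R–X: 5 × 7 = 35
Optimal cost = 2310.
Saving = 2710 − 2310 = 400.

400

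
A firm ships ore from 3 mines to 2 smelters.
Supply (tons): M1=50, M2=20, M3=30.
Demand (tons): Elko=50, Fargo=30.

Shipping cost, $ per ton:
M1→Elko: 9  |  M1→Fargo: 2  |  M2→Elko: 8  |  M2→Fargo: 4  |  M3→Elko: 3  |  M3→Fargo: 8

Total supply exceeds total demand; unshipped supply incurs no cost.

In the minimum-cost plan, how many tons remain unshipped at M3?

0

Minimum-cost shipments:
  M1–Fargo: 30 × $2 = $60
  M2–Elko: 20 × $8 = $160
  M3–Elko: 30 × $3 = $90
Total cost = $310.
M3 ships 30 of its 30, leaving 0.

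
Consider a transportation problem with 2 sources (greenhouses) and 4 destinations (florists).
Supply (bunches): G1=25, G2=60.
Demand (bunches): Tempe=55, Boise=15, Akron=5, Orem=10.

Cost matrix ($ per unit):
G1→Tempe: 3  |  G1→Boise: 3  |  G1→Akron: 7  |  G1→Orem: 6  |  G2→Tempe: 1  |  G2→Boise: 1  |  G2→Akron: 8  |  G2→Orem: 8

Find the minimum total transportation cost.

185

One minimum-cost allocation:
  G1→Tempe: 10 × $3 = $30
  G1→Akron: 5 × $7 = $35
  G1→Orem: 10 × $6 = $60
  G2→Tempe: 45 × $1 = $45
  G2→Boise: 15 × $1 = $15
Total = 30 + 35 + 60 + 45 + 15 = $185.
(Supply check: G1 ships 25; G2 ships 60.)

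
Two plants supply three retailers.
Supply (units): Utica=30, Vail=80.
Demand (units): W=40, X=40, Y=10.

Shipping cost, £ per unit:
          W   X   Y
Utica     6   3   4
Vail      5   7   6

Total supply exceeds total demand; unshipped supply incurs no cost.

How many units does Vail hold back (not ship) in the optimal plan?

20

Minimum-cost shipments:
  Utica–X: 30 units
  Vail–W: 40 units
  Vail–X: 10 units
  Vail–Y: 10 units
Total cost = £420.
Vail ships 60 of its 80, leaving 20.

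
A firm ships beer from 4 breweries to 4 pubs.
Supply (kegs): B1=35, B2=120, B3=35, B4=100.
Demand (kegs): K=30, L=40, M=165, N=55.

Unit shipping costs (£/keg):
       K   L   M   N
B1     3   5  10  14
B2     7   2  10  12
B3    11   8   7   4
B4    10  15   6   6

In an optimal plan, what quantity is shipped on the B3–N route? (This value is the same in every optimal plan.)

35

Optimal shipments:
  B1→K: 30 × £3 = £90
  B1→M: 5 × £10 = £50
  B2→L: 40 × £2 = £80
  B2→M: 80 × £10 = £800
  B3→N: 35 × £4 = £140
  B4→M: 80 × £6 = £480
  B4→N: 20 × £6 = £120
Total cost = £1760.
So B3→N carries 35 kegs.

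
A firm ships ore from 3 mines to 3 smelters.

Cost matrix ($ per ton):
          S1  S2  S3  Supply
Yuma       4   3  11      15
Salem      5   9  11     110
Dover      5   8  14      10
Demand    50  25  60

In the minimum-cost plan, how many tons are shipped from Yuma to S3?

The minimum-cost plan:
  Yuma–S2: 15 tons
  Salem–S1: 50 tons
  Salem–S3: 60 tons
  Dover–S2: 10 tons
Total cost = $1035.
The route Yuma→S3 is not used.

0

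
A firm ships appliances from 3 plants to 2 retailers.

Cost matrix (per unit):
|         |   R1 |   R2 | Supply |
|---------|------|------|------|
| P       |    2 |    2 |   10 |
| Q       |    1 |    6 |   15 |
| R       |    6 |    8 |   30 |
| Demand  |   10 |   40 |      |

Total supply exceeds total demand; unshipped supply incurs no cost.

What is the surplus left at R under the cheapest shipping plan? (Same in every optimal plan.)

5

An optimal plan:
  P–R2: 10 × 2 = 20
  Q–R1: 10 × 1 = 10
  Q–R2: 5 × 6 = 30
  R–R2: 25 × 8 = 200
Total cost = 260.
R ships 25 of its 30, leaving 5.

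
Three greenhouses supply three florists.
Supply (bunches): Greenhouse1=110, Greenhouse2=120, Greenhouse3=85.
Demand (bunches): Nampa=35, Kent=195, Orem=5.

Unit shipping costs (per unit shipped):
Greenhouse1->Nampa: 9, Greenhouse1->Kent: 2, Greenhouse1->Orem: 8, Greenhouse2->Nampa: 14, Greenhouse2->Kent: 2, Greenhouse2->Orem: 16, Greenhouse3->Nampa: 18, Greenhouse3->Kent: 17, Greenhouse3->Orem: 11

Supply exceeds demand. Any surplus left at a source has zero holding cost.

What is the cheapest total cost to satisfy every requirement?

An optimal shipping plan:
  Greenhouse1->Nampa: 35 × 9 = 315
  Greenhouse1->Kent: 75 × 2 = 150
  Greenhouse2->Kent: 120 × 2 = 240
  Greenhouse3->Orem: 5 × 11 = 55
Total = 315 + 150 + 240 + 55 = 760.
(Supply check: Greenhouse1 ships 110; Greenhouse2 ships 120; Greenhouse3 ships 5.)

760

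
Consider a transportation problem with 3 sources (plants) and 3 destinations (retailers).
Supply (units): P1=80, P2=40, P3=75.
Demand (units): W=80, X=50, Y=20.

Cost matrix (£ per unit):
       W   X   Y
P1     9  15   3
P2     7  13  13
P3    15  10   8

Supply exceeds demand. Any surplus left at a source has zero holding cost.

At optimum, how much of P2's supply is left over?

0

Minimum-cost shipments:
  P1->W: 40 × £9 = £360
  P1->Y: 20 × £3 = £60
  P2->W: 40 × £7 = £280
  P3->X: 50 × £10 = £500
Total cost = £1200.
P2 ships 40 of its 40, leaving 0.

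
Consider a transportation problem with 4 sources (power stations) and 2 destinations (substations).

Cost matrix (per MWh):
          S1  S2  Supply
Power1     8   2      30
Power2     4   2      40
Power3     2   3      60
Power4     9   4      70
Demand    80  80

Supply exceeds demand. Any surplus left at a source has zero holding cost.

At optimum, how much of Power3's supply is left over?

Minimum-cost shipments:
  Power1→S2: 30 × 2 = 60
  Power2→S1: 20 × 4 = 80
  Power2→S2: 20 × 2 = 40
  Power3→S1: 60 × 2 = 120
  Power4→S2: 30 × 4 = 120
Total cost = 420.
Power3 ships 60 of its 60, leaving 0.

0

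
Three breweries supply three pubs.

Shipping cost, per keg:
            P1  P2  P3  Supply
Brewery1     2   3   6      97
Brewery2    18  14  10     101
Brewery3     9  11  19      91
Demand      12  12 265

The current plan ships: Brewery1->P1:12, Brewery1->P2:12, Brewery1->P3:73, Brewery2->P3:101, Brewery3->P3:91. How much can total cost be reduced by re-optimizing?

132

Current plan cost = 12·2 + 12·3 + 73·6 + 101·10 + 91·19 = 3237.
Optimal plan:
  Brewery1–P3: 97 kegs
  Brewery2–P3: 101 kegs
  Brewery3–P1: 12 kegs
  Brewery3–P2: 12 kegs
  Brewery3–P3: 67 kegs
Optimal cost = 3105.
Saving = 3237 − 3105 = 132.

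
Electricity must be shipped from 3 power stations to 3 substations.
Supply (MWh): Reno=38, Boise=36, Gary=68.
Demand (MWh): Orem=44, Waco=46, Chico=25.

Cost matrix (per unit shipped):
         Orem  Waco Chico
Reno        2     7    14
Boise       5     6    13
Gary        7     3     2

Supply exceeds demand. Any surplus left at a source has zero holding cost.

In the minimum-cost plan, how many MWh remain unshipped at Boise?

27

Minimum-cost shipments:
  Reno->Orem: 38 × 2 = 76
  Boise->Orem: 6 × 5 = 30
  Boise->Waco: 3 × 6 = 18
  Gary->Waco: 43 × 3 = 129
  Gary->Chico: 25 × 2 = 50
Total cost = 303.
Boise ships 9 of its 36, leaving 27.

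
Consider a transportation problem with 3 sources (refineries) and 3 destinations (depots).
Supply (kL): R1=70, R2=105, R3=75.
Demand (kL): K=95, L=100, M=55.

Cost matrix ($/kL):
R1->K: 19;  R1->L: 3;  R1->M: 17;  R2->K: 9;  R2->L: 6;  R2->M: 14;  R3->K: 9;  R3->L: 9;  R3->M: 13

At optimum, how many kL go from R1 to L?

70

Optimal shipments:
  R1 to L: 70 × $3 = $210
  R2 to K: 75 × $9 = $675
  R2 to L: 30 × $6 = $180
  R3 to K: 20 × $9 = $180
  R3 to M: 55 × $13 = $715
Total cost = $1960.
So R1→L carries 70 kL.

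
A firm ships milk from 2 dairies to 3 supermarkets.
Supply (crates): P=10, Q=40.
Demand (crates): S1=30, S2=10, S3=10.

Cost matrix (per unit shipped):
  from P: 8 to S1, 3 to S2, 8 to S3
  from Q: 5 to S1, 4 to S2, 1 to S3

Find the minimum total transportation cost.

190

One minimum-cost allocation:
  P to S2: 10 × 3 = 30
  Q to S1: 30 × 5 = 150
  Q to S3: 10 × 1 = 10
Total = 30 + 150 + 10 = 190.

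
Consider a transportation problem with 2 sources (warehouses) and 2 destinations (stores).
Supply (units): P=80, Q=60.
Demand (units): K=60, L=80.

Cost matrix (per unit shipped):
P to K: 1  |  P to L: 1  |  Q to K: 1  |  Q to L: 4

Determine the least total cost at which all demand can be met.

140

Optimal allocation:
  P→L: 80 × 1 = 80
  Q→K: 60 × 1 = 60
Total = 80 + 60 = 140.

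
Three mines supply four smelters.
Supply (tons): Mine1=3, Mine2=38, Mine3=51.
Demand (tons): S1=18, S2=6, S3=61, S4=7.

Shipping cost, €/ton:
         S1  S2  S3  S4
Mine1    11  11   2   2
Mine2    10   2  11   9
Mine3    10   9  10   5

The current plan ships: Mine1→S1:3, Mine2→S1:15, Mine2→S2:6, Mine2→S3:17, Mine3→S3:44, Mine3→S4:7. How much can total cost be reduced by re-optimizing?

30

Current plan cost = 3·11 + 15·10 + 6·2 + 17·11 + 44·10 + 7·5 = €857.
Optimal plan:
  Mine1–S3: 3 × €2 = €6
  Mine2–S1: 18 × €10 = €180
  Mine2–S2: 6 × €2 = €12
  Mine2–S3: 14 × €11 = €154
  Mine3–S3: 44 × €10 = €440
  Mine3–S4: 7 × €5 = €35
Optimal cost = €827.
Saving = 857 − 827 = €30.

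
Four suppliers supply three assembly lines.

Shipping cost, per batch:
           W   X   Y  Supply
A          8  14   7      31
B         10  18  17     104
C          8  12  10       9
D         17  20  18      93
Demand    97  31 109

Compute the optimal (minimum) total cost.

Optimal allocation:
  A→Y: 31 batches
  B→W: 97 batches
  B→X: 7 batches
  C→X: 9 batches
  D→X: 15 batches
  D→Y: 78 batches
Total cost = 3125.

3125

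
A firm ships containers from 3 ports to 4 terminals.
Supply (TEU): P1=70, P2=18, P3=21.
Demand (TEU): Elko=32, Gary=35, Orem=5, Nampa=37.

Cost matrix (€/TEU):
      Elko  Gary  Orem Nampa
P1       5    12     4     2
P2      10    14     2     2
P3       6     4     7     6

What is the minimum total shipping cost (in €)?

Optimal allocation:
  P1→Elko: 32 × €5 = €160
  P1→Gary: 14 × €12 = €168
  P1→Nampa: 24 × €2 = €48
  P2→Orem: 5 × €2 = €10
  P2→Nampa: 13 × €2 = €26
  P3→Gary: 21 × €4 = €84
Total = 160 + 168 + 48 + 10 + 26 + 84 = €496.

496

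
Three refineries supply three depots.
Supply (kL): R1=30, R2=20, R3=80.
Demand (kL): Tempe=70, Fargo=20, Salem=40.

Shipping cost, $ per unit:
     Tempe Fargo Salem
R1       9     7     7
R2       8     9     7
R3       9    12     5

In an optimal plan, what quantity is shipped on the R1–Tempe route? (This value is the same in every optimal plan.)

10

Solving gives:
  R1 to Tempe: 10 × $9 = $90
  R1 to Fargo: 20 × $7 = $140
  R2 to Tempe: 20 × $8 = $160
  R3 to Tempe: 40 × $9 = $360
  R3 to Salem: 40 × $5 = $200
Total cost = $950.
So R1→Tempe carries 10 kL.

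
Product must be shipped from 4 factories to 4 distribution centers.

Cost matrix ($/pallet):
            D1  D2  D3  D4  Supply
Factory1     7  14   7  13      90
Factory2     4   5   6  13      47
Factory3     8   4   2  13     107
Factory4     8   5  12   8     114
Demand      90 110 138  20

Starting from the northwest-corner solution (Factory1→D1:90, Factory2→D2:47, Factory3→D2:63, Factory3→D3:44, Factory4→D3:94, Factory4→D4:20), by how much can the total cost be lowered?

Current plan cost = 90·7 + 47·5 + 63·4 + 44·2 + 94·12 + 20·8 = $2493.
Optimal plan:
  Factory1 to D1: 59 pallets
  Factory1 to D3: 31 pallets
  Factory2 to D1: 31 pallets
  Factory2 to D2: 16 pallets
  Factory3 to D3: 107 pallets
  Factory4 to D2: 94 pallets
  Factory4 to D4: 20 pallets
Optimal cost = $1678.
Saving = 2493 − 1678 = $815.

815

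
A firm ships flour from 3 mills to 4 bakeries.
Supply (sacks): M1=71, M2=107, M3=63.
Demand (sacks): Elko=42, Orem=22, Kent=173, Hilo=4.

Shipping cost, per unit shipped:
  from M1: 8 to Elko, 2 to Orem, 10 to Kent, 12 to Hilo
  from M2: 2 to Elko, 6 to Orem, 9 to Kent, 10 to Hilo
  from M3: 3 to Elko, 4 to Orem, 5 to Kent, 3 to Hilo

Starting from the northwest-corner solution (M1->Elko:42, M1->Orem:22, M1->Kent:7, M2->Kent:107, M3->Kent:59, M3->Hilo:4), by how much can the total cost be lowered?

210

Current plan cost = 42·8 + 22·2 + 7·10 + 107·9 + 59·5 + 4·3 = 1720.
Optimal plan:
  M1→Orem: 22 × 2 = 44
  M1→Kent: 49 × 10 = 490
  M2→Elko: 42 × 2 = 84
  M2→Kent: 65 × 9 = 585
  M3→Kent: 59 × 5 = 295
  M3→Hilo: 4 × 3 = 12
Optimal cost = 1510.
Saving = 1720 − 1510 = 210.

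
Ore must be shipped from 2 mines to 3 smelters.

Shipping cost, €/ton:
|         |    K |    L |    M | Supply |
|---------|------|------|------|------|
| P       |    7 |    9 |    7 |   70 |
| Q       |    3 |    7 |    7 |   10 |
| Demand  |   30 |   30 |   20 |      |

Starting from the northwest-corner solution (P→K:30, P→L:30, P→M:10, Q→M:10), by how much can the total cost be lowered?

Current plan cost = 30·7 + 30·9 + 10·7 + 10·7 = €620.
Optimal plan:
  P–K: 20 × €7 = €140
  P–L: 30 × €9 = €270
  P–M: 20 × €7 = €140
  Q–K: 10 × €3 = €30
Optimal cost = €580.
Saving = 620 − 580 = €40.

40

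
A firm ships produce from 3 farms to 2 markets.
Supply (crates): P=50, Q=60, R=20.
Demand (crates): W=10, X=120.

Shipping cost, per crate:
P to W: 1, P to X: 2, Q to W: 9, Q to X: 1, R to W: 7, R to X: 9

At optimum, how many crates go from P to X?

Solving gives:
  P->X: 50 crates
  Q->X: 60 crates
  R->W: 10 crates
  R->X: 10 crates
Total cost = 320.
So P→X carries 50 crates.

50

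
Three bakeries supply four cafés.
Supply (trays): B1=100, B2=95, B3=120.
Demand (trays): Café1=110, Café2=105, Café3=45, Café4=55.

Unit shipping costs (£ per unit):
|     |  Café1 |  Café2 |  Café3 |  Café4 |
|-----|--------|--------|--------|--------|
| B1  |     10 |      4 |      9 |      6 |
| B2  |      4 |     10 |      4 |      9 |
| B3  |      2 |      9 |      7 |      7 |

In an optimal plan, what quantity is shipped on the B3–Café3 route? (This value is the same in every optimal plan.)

0

Solving gives:
  B1–Café2: 100 × £4 = £400
  B2–Café2: 5 × £10 = £50
  B2–Café3: 45 × £4 = £180
  B2–Café4: 45 × £9 = £405
  B3–Café1: 110 × £2 = £220
  B3–Café4: 10 × £7 = £70
Total cost = £1325.
The route B3→Café3 is not used.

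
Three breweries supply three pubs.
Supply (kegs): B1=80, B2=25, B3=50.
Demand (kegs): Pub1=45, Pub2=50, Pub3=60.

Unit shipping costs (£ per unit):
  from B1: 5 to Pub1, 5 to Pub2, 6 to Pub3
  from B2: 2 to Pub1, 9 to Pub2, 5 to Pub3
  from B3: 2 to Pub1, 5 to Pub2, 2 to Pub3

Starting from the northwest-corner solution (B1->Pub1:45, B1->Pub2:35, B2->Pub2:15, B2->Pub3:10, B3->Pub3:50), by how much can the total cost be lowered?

Current plan cost = 45·5 + 35·5 + 15·9 + 10·5 + 50·2 = £685.
Optimal plan:
  B1 to Pub1: 20 kegs
  B1 to Pub2: 50 kegs
  B1 to Pub3: 10 kegs
  B2 to Pub1: 25 kegs
  B3 to Pub3: 50 kegs
Optimal cost = £560.
Saving = 685 − 560 = £125.

125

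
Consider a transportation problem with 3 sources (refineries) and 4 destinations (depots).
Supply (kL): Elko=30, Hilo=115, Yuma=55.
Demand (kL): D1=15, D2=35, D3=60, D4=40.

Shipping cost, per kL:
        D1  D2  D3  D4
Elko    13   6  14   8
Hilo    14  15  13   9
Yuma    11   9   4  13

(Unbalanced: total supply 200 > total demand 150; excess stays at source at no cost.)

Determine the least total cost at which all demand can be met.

A cheapest plan:
  Elko to D2: 30 × 6 = 180
  Hilo to D1: 15 × 14 = 210
  Hilo to D2: 5 × 15 = 75
  Hilo to D3: 5 × 13 = 65
  Hilo to D4: 40 × 9 = 360
  Yuma to D3: 55 × 4 = 220
Total = 180 + 210 + 75 + 65 + 360 + 220 = 1110.

1110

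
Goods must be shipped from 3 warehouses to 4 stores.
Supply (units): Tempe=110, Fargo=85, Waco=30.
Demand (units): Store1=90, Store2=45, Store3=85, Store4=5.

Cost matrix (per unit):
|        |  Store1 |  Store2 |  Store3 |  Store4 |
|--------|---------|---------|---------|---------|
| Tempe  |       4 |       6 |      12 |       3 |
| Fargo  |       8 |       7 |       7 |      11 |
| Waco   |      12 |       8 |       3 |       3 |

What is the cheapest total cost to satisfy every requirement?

1150

One minimum-cost allocation:
  Tempe to Store1: 90 units
  Tempe to Store2: 15 units
  Tempe to Store4: 5 units
  Fargo to Store2: 30 units
  Fargo to Store3: 55 units
  Waco to Store3: 30 units
Total cost = 1150.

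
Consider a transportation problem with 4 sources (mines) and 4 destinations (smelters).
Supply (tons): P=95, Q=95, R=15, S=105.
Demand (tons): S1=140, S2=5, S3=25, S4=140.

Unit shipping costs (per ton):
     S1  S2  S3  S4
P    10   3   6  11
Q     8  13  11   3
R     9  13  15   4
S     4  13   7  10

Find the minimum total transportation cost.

1610

An optimal shipping plan:
  P to S1: 35 × 10 = 350
  P to S2: 5 × 3 = 15
  P to S3: 25 × 6 = 150
  P to S4: 30 × 11 = 330
  Q to S4: 95 × 3 = 285
  R to S4: 15 × 4 = 60
  S to S1: 105 × 4 = 420
Total = 350 + 15 + 150 + 330 + 285 + 60 + 420 = 1610.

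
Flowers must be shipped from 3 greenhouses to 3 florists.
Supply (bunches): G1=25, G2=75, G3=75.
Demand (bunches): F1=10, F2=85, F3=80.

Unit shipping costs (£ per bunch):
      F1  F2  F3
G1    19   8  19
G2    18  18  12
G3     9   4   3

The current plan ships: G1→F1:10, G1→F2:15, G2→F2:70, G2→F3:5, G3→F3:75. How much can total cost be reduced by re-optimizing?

410

Current plan cost = 10·19 + 15·8 + 70·18 + 5·12 + 75·3 = £1855.
Optimal plan:
  G1->F2: 25 × £8 = £200
  G2->F1: 10 × £18 = £180
  G2->F3: 65 × £12 = £780
  G3->F2: 60 × £4 = £240
  G3->F3: 15 × £3 = £45
Optimal cost = £1445.
Saving = 1855 − 1445 = £410.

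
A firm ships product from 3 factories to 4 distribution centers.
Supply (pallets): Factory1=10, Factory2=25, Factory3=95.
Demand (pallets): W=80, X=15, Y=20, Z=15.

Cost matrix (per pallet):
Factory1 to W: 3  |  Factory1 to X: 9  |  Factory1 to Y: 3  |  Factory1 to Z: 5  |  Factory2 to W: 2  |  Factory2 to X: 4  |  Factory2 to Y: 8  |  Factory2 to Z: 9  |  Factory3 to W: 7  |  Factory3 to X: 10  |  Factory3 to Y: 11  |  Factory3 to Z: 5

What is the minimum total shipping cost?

Optimal allocation:
  Factory1->Y: 10 × 3 = 30
  Factory2->W: 10 × 2 = 20
  Factory2->X: 15 × 4 = 60
  Factory3->W: 70 × 7 = 490
  Factory3->Y: 10 × 11 = 110
  Factory3->Z: 15 × 5 = 75
Total = 30 + 20 + 60 + 490 + 110 + 75 = 785.

785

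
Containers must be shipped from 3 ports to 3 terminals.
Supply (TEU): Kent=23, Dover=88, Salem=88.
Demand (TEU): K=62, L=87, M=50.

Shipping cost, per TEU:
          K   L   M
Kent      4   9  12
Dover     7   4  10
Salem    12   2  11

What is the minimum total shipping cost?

1040

Optimal allocation:
  Kent→K: 23 × 4 = 92
  Dover→K: 39 × 7 = 273
  Dover→M: 49 × 10 = 490
  Salem→L: 87 × 2 = 174
  Salem→M: 1 × 11 = 11
Total = 92 + 273 + 490 + 174 + 11 = 1040.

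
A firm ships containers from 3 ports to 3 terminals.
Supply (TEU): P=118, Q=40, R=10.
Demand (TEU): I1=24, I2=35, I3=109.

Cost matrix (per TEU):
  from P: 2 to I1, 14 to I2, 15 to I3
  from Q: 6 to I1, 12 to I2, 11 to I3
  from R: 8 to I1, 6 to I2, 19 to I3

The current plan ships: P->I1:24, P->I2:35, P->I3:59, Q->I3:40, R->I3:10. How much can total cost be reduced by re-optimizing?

Current plan cost = 24·2 + 35·14 + 59·15 + 40·11 + 10·19 = 2053.
Optimal plan:
  P→I1: 24 TEU
  P→I2: 25 TEU
  P→I3: 69 TEU
  Q→I3: 40 TEU
  R→I2: 10 TEU
Optimal cost = 1933.
Saving = 2053 − 1933 = 120.

120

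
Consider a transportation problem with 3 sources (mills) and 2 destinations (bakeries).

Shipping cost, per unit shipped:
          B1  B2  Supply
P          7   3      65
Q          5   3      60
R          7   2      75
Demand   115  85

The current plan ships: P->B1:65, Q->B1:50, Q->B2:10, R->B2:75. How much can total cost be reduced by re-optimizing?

Current plan cost = 65·7 + 50·5 + 10·3 + 75·2 = 885.
Optimal plan:
  P–B1: 55 × 7 = 385
  P–B2: 10 × 3 = 30
  Q–B1: 60 × 5 = 300
  R–B2: 75 × 2 = 150
Optimal cost = 865.
Saving = 885 − 865 = 20.

20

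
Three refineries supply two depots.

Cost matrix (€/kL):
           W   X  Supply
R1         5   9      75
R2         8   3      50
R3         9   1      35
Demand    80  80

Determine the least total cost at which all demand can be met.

One minimum-cost allocation:
  R1–W: 75 × €5 = €375
  R2–W: 5 × €8 = €40
  R2–X: 45 × €3 = €135
  R3–X: 35 × €1 = €35
Total = 375 + 40 + 135 + 35 = €585.
(Supply check: R1 ships 75; R2 ships 50; R3 ships 35.)

585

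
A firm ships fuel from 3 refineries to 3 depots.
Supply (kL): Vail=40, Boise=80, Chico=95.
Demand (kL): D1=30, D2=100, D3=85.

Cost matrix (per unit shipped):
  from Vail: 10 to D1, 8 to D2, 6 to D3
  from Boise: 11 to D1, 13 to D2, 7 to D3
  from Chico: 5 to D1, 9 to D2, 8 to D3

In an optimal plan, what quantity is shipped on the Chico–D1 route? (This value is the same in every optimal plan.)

30

Solving gives:
  Vail->D2: 35 kL
  Vail->D3: 5 kL
  Boise->D3: 80 kL
  Chico->D1: 30 kL
  Chico->D2: 65 kL
Total cost = 1605.
So Chico→D1 carries 30 kL.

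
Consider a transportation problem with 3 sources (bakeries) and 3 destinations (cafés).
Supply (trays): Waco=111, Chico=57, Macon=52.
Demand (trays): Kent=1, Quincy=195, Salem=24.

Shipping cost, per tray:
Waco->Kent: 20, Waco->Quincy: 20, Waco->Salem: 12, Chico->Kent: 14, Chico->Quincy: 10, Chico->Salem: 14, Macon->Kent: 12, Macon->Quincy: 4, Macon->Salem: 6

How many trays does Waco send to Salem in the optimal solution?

24

Solving gives:
  Waco–Kent: 1 × 20 = 20
  Waco–Quincy: 86 × 20 = 1720
  Waco–Salem: 24 × 12 = 288
  Chico–Quincy: 57 × 10 = 570
  Macon–Quincy: 52 × 4 = 208
Total cost = 2806.
So Waco→Salem carries 24 trays.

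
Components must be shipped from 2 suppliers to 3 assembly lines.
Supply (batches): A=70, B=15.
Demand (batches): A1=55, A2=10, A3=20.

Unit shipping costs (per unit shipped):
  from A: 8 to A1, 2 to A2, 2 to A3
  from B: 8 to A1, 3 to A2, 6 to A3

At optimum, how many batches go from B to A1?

Optimal shipments:
  A->A1: 40 × 8 = 320
  A->A2: 10 × 2 = 20
  A->A3: 20 × 2 = 40
  B->A1: 15 × 8 = 120
Total cost = 500.
So B→A1 carries 15 batches.

15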